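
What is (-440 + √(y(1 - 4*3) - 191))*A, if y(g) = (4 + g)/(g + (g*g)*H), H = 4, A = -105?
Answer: 46200 - 525*I*√1709422/473 ≈ 46200.0 - 1451.2*I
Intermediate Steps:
y(g) = (4 + g)/(g + 4*g²) (y(g) = (4 + g)/(g + (g*g)*4) = (4 + g)/(g + g²*4) = (4 + g)/(g + 4*g²))
(-440 + √(y(1 - 4*3) - 191))*A = (-440 + √((4 + (1 - 4*3))/((1 - 4*3)*(1 + 4*(1 - 4*3))) - 191))*(-105) = (-440 + √((4 + (1 - 12))/((1 - 12)*(1 + 4*(1 - 12))) - 191))*(-105) = (-440 + √((4 - 11)/((-11)*(1 + 4*(-11))) - 191))*(-105) = (-440 + √(-1/11*(-7)/(1 - 44) - 191))*(-105) = (-440 + √(-1/11*(-7)/(-43) - 191))*(-105) = (-440 + √(-1/11*(-1/43)*(-7) - 191))*(-105) = (-440 + √(-7/473 - 191))*(-105) = (-440 + √(-90350/473))*(-105) = (-440 + 5*I*√1709422/473)*(-105) = 46200 - 525*I*√1709422/473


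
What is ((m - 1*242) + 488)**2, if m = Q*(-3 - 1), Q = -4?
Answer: 68644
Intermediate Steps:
m = 16 (m = -4*(-3 - 1) = -4*(-4) = 16)
((m - 1*242) + 488)**2 = ((16 - 1*242) + 488)**2 = ((16 - 242) + 488)**2 = (-226 + 488)**2 = 262**2 = 68644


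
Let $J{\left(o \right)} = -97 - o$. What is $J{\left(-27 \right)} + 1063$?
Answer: $993$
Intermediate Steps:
$J{\left(-27 \right)} + 1063 = \left(-97 - -27\right) + 1063 = \left(-97 + 27\right) + 1063 = -70 + 1063 = 993$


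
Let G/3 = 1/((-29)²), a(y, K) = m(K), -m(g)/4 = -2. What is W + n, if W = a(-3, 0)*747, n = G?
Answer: 5025819/841 ≈ 5976.0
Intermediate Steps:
m(g) = 8 (m(g) = -4*(-2) = 8)
a(y, K) = 8
G = 3/841 (G = 3/((-29)²) = 3/841 ≈ 0.0035672)
n = 3/841 ≈ 0.0035672
W = 5976 (W = 8*747 = 5976)
W + n = 5976 + 3/841 = 5025819/841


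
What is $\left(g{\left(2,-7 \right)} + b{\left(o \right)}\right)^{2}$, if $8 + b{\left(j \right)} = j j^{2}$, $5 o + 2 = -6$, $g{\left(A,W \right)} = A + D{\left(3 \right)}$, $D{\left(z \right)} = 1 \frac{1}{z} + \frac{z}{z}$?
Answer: $\frac{10797796}{140625} \approx 76.784$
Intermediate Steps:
$D{\left(z \right)} = 1 + \frac{1}{z}$ ($D{\left(z \right)} = \frac{1}{z} + 1 = 1 + \frac{1}{z}$)
$g{\left(A,W \right)} = \frac{4}{3} + A$ ($g{\left(A,W \right)} = A + \frac{1 + 3}{3} = A + \frac{1}{3} \cdot 4 = A + \frac{4}{3} = \frac{4}{3} + A$)
$o = - \frac{8}{5}$ ($o = - \frac{2}{5} + \frac{1}{5} \left(-6\right) = - \frac{2}{5} - \frac{6}{5} = - \frac{8}{5} \approx -1.6$)
$b{\left(j \right)} = -8 + j^{3}$ ($b{\left(j \right)} = -8 + j j^{2} = -8 + j^{3}$)
$\left(g{\left(2,-7 \right)} + b{\left(o \right)}\right)^{2} = \left(\left(\frac{4}{3} + 2\right) - \left(8 - \left(- \frac{8}{5}\right)^{3}\right)\right)^{2} = \left(\frac{10}{3} - \frac{1512}{125}\right)^{2} = \left(- \frac{3286}{375}\right)^{2} = \frac{10797796}{140625}$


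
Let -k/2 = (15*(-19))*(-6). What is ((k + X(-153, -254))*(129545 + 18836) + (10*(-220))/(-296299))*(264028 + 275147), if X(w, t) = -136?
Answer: -84294643580506604700/296299 ≈ -2.8449e+14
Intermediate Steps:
k = -3420 (k = -2*15*(-19)*(-6) = -(-570)*(-6) = -2*1710 = -3420)
((k + X(-153, -254))*(129545 + 18836) + (10*(-220))/(-296299))*(264028 + 275147) = ((-3420 - 136)*(129545 + 18836) + (10*(-220))/(-296299))*(264028 + 275147) = (-3556*148381 - 2200*(-1/296299))*539175 = (-527642836 + 2200/296299)*539175 = -156340044661764/296299*539175 = -84294643580506604700/296299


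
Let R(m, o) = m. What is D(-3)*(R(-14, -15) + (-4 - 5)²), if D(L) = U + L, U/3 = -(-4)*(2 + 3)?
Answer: 3819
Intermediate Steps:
U = 60 (U = 3*(-(-4)*(2 + 3)) = 3*(-(-4)*5) = 3*(-2*(-10)) = 3*20 = 60)
D(L) = 60 + L
D(-3)*(R(-14, -15) + (-4 - 5)²) = (60 - 3)*(-14 + (-4 - 5)²) = 57*(-14 + (-9)²) = 57*(-14 + 81) = 57*67 = 3819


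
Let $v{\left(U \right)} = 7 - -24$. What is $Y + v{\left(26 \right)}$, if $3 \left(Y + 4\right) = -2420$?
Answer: $- \frac{2339}{3} \approx -779.67$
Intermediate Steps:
$v{\left(U \right)} = 31$ ($v{\left(U \right)} = 7 + 24 = 31$)
$Y = - \frac{2432}{3}$ ($Y = -4 + \frac{1}{3} \left(-2420\right) = -4 - \frac{2420}{3} = - \frac{2432}{3} \approx -810.67$)
$Y + v{\left(26 \right)} = - \frac{2432}{3} + 31 = - \frac{2339}{3}$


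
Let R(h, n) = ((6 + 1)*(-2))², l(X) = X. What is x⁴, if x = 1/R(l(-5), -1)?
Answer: 1/1475789056 ≈ 6.7760e-10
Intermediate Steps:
R(h, n) = 196 (R(h, n) = (7*(-2))² = (-14)² = 196)
x = 1/196 ≈ 0.0051020
x⁴ = (1/196)⁴ = 1/1475789056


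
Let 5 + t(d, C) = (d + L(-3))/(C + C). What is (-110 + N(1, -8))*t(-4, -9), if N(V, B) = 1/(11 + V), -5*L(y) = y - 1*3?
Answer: 143771/270 ≈ 532.49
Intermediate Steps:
L(y) = ⅗ - y/5 (L(y) = -(y - 1*3)/5 = -(y - 3)/5 = -(-3 + y)/5 = ⅗ - y/5)
t(d, C) = -5 + (6/5 + d)/(2*C) (t(d, C) = -5 + (d + (⅗ - ⅕*(-3)))/(C + C) = -5 + (d + (⅗ + ⅗))/((2*C)) = -5 + (d + 6/5)*(1/(2*C)) = -5 + (6/5 + d)*(1/(2*C)) = -5 + (6/5 + d)/(2*C))
(-110 + N(1, -8))*t(-4, -9) = (-110 + 1/(11 + 1))*((⅒)*(6 - 50*(-9) + 5*(-4))/(-9)) = (-110 + 1/12)*((⅒)*(-⅑)*(6 + 450 - 20)) = (-110 + 1/12)*((⅒)*(-⅑)*436) = -1319/12*(-218/45) = 143771/270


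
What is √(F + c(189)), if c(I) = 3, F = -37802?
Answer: I*√37799 ≈ 194.42*I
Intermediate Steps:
√(F + c(189)) = √(-37802 + 3) = √(-37799) = I*√37799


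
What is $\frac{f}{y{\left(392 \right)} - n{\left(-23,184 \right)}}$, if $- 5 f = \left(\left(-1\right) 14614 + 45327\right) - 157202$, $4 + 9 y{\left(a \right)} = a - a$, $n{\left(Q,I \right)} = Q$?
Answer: $\frac{1138401}{1015} \approx 1121.6$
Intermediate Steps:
$y{\left(a \right)} = - \frac{4}{9}$ ($y{\left(a \right)} = - \frac{4}{9} + \frac{a - a}{9} = - \frac{4}{9} + \frac{1}{9} \cdot 0 = - \frac{4}{9} + 0 = - \frac{4}{9}$)
$f = \frac{126489}{5}$ ($f = - \frac{\left(\left(-1\right) 14614 + 45327\right) - 157202}{5} = - \frac{\left(-14614 + 45327\right) - 157202}{5} = - \frac{30713 - 157202}{5} = \left(- \frac{1}{5}\right) \left(-126489\right) = \frac{126489}{5} \approx 25298.0$)
$\frac{f}{y{\left(392 \right)} - n{\left(-23,184 \right)}} = \frac{126489}{5 \left(- \frac{4}{9} - -23\right)} = \frac{126489}{5 \left(- \frac{4}{9} + 23\right)} = \frac{126489}{5 \cdot \frac{203}{9}} = \frac{126489}{5} \cdot \frac{9}{203} = \frac{1138401}{1015}$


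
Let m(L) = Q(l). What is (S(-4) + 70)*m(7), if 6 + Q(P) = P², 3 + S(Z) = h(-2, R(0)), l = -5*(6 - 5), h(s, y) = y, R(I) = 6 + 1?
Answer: 1406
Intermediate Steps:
R(I) = 7
l = -5 (l = -5*1 = -5)
S(Z) = 4 (S(Z) = -3 + 7 = 4)
Q(P) = -6 + P²
m(L) = 19 (m(L) = -6 + (-5)² = -6 + 25 = 19)
(S(-4) + 70)*m(7) = (4 + 70)*19 = 74*19 = 1406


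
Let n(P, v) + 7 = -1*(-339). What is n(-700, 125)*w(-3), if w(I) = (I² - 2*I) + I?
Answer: 3984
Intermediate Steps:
n(P, v) = 332 (n(P, v) = -7 - 1*(-339) = -7 + 339 = 332)
w(I) = I² - I
n(-700, 125)*w(-3) = 332*(-3*(-1 - 3)) = 332*(-3*(-4)) = 332*12 = 3984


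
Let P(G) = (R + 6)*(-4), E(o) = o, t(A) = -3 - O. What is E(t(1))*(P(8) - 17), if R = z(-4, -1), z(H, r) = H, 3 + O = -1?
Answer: -25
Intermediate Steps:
O = -4 (O = -3 - 1 = -4)
t(A) = 1 (t(A) = -3 - 1*(-4) = -3 + 4 = 1)
R = -4
P(G) = -8 (P(G) = (-4 + 6)*(-4) = 2*(-4) = -8)
E(t(1))*(P(8) - 17) = 1*(-8 - 17) = 1*(-25) = -25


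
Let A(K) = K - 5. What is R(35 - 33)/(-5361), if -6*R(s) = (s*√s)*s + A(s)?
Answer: -1/10722 + 2*√2/16083 ≈ 8.2598e-5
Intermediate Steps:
A(K) = -5 + K
R(s) = ⅚ - s/6 - s^(5/2)/6 (R(s) = -((s*√s)*s + (-5 + s))/6 = -(s^(3/2)*s + (-5 + s))/6 = -(s^(5/2) + (-5 + s))/6 = -(-5 + s + s^(5/2))/6 = ⅚ - s/6 - s^(5/2)/6)
R(35 - 33)/(-5361) = (⅚ - (35 - 33)/6 - (35 - 33)^(5/2)/6)/(-5361) = (⅚ - ⅙*2 - 2*√2/3)*(-1/5361) = (⅚ - ⅓ - 2*√2/3)*(-1/5361) = (½ - 2*√2/3)*(-1/5361) = -1/10722 + 2*√2/16083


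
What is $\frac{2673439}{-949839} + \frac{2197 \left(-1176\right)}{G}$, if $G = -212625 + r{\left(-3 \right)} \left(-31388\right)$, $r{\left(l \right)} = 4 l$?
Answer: $- \frac{1287316111}{69338247} \approx -18.566$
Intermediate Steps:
$G = 164031$ ($G = -212625 + 4 \left(-3\right) \left(-31388\right) = -212625 - -376656 = -212625 + 376656 = 164031$)
$\frac{2673439}{-949839} + \frac{2197 \left(-1176\right)}{G} = \frac{2673439}{-949839} + \frac{2197 \left(-1176\right)}{164031} = 2673439 \left(- \frac{1}{949839}\right) - \frac{123032}{7811} = - \frac{2673439}{949839} - \frac{123032}{7811} = - \frac{1287316111}{69338247}$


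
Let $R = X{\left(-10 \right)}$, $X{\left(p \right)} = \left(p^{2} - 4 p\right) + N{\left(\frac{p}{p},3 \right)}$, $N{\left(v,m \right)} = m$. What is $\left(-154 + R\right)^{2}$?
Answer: $121$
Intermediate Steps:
$X{\left(p \right)} = 3 + p^{2} - 4 p$ ($X{\left(p \right)} = \left(p^{2} - 4 p\right) + 3 = 3 + p^{2} - 4 p$)
$R = 143$ ($R = 3 + \left(-10\right)^{2} - -40 = 3 + 100 + 40 = 143$)
$\left(-154 + R\right)^{2} = \left(-154 + 143\right)^{2} = \left(-11\right)^{2} = 121$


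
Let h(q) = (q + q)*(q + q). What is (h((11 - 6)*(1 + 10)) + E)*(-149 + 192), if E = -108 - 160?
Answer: 508776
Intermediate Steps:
E = -268
h(q) = 4*q² (h(q) = (2*q)*(2*q) = 4*q²)
(h((11 - 6)*(1 + 10)) + E)*(-149 + 192) = (4*((11 - 6)*(1 + 10))² - 268)*(-149 + 192) = (4*(5*11)² - 268)*43 = (4*55² - 268)*43 = (4*3025 - 268)*43 = (12100 - 268)*43 = 11832*43 = 508776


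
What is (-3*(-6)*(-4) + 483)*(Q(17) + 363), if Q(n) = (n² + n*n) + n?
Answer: 393738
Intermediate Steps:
Q(n) = n + 2*n² (Q(n) = (n² + n²) + n = 2*n² + n = n + 2*n²)
(-3*(-6)*(-4) + 483)*(Q(17) + 363) = (-3*(-6)*(-4) + 483)*(17*(1 + 2*17) + 363) = (18*(-4) + 483)*(17*(1 + 34) + 363) = (-72 + 483)*(17*35 + 363) = 411*(595 + 363) = 411*958 = 393738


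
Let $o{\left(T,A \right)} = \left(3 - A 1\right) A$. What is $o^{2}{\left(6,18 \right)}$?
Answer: $72900$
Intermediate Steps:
$o{\left(T,A \right)} = A \left(3 - A\right)$ ($o{\left(T,A \right)} = \left(3 - A\right) A = A \left(3 - A\right)$)
$o^{2}{\left(6,18 \right)} = \left(18 \left(3 - 18\right)\right)^{2} = \left(18 \left(-15\right)\right)^{2} = \left(-270\right)^{2} = 72900$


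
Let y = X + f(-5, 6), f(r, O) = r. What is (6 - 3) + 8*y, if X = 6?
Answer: 11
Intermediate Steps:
y = 1 (y = 6 - 5 = 1)
(6 - 3) + 8*y = (6 - 3) + 8*1 = 3 + 8 = 11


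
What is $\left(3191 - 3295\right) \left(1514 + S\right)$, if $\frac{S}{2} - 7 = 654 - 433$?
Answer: $-204880$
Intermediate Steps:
$S = 456$ ($S = 14 + 2 \left(654 - 433\right) = 14 + 2 \cdot 221 = 14 + 442 = 456$)
$\left(3191 - 3295\right) \left(1514 + S\right) = \left(3191 - 3295\right) \left(1514 + 456\right) = \left(-104\right) 1970 = -204880$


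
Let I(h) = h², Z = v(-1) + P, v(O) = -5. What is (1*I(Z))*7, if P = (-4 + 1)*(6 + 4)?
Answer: 8575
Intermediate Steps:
P = -30 (P = -3*10 = -30)
Z = -35 (Z = -5 - 30 = -35)
(1*I(Z))*7 = (1*(-35)²)*7 = (1*1225)*7 = 1225*7 = 8575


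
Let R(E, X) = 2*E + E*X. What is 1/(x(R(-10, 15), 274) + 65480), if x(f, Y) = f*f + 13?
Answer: 1/94393 ≈ 1.0594e-5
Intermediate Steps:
x(f, Y) = 13 + f² (x(f, Y) = f² + 13 = 13 + f²)
1/(x(R(-10, 15), 274) + 65480) = 1/((13 + (-10*(2 + 15))²) + 65480) = 1/((13 + (-10*17)²) + 65480) = 1/((13 + (-170)²) + 65480) = 1/((13 + 28900) + 65480) = 1/(28913 + 65480) = 1/94393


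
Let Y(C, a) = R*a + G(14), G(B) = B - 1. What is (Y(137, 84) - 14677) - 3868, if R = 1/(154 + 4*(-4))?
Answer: -426222/23 ≈ -18531.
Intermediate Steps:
G(B) = -1 + B
R = 1/138 (R = 1/(154 - 16) = 1/138 ≈ 0.0072464)
Y(C, a) = 13 + a/138 (Y(C, a) = a/138 + (-1 + 14) = a/138 + 13 = 13 + a/138)
(Y(137, 84) - 14677) - 3868 = ((13 + (1/138)*84) - 14677) - 3868 = ((13 + 14/23) - 14677) - 3868 = (313/23 - 14677) - 3868 = -337258/23 - 3868 = -426222/23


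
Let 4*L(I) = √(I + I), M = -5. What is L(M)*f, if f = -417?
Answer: -417*I*√10/4 ≈ -329.67*I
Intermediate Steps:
L(I) = √2*√I/4 (L(I) = √(I + I)/4 = √(2*I)/4 = (√2*√I)/4 = √2*√I/4)
L(M)*f = (√2*√(-5)/4)*(-417) = (√2*(I*√5)/4)*(-417) = (I*√10/4)*(-417) = -417*I*√10/4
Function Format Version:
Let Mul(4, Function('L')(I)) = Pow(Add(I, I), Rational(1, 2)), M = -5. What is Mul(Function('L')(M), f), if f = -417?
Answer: Mul(Rational(-417, 4), I, Pow(10, Rational(1, 2))) ≈ Mul(-329.67, I)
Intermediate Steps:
Function('L')(I) = Mul(Rational(1, 4), Pow(2, Rational(1, 2)), Pow(I, Rational(1, 2))) (Function('L')(I) = Mul(Rational(1, 4), Pow(Add(I, I), Rational(1, 2))) = Mul(Rational(1, 4), Pow(Mul(2, I), Rational(1, 2))) = Mul(Rational(1, 4), Mul(Pow(2, Rational(1, 2)), Pow(I, Rational(1, 2)))) = Mul(Rational(1, 4), Pow(2, Rational(1, 2)), Pow(I, Rational(1, 2))))
Mul(Function('L')(M), f) = Mul(Mul(Rational(1, 4), Pow(2, Rational(1, 2)), Pow(-5, Rational(1, 2))), -417) = Mul(Mul(Rational(1, 4), Pow(2, Rational(1, 2)), Mul(I, Pow(5, Rational(1, 2)))), -417) = Mul(Mul(Rational(1, 4), I, Pow(10, Rational(1, 2))), -417) = Mul(Rational(-417, 4), I, Pow(10, Rational(1, 2)))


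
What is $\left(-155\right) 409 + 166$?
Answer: $-63229$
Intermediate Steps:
$\left(-155\right) 409 + 166 = -63395 + 166 = -63229$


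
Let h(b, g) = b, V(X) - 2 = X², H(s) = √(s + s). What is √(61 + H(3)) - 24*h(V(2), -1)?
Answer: -144 + √(61 + √6) ≈ -136.03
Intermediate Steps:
H(s) = √2*√s (H(s) = √(2*s) = √2*√s)
V(X) = 2 + X²
√(61 + H(3)) - 24*h(V(2), -1) = √(61 + √2*√3) - 24*(2 + 2²) = √(61 + √6) - 24*(2 + 4) = √(61 + √6) - 24*6 = √(61 + √6) - 144 = -144 + √(61 + √6)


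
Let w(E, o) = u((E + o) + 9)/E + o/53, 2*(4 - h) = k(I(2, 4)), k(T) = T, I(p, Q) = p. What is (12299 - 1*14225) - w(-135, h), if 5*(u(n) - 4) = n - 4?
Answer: -68910346/35775 ≈ -1926.2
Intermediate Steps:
u(n) = 16/5 + n/5 (u(n) = 4 + (n - 4)/5 = 4 + (-4 + n)/5 = 4 + (-⅘ + n/5) = 16/5 + n/5)
h = 3 (h = 4 - ½*2 = 4 - 1 = 3)
w(E, o) = o/53 + (5 + E/5 + o/5)/E (w(E, o) = (16/5 + ((E + o) + 9)/5)/E + o/53 = (16/5 + (9 + E + o)/5)/E + o*(1/53) = (16/5 + (9/5 + E/5 + o/5))/E + o/53 = (5 + E/5 + o/5)/E + o/53 = o/53 + (5 + E/5 + o/5)/E)
(12299 - 1*14225) - w(-135, h) = (12299 - 1*14225) - (5 + (⅕)*(-135) + (⅕)*3 + (1/53)*(-135)*3)/(-135) = (12299 - 14225) - (-1)*(5 - 27 + ⅗ - 405/53)/135 = -1926 - (-1)*(-7696)/(135*265) = -1926 - 1*7696/35775 = -1926 - 7696/35775 = -68910346/35775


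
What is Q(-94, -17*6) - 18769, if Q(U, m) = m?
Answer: -18871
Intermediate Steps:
Q(-94, -17*6) - 18769 = -17*6 - 18769 = -102 - 18769 = -18871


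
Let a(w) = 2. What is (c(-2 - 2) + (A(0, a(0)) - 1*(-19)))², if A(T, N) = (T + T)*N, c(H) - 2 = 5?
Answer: 676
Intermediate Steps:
c(H) = 7 (c(H) = 2 + 5 = 7)
A(T, N) = 2*N*T (A(T, N) = (2*T)*N = 2*N*T)
(c(-2 - 2) + (A(0, a(0)) - 1*(-19)))² = (7 + (2*2*0 - 1*(-19)))² = (7 + (0 + 19))² = (7 + 19)² = 26² = 676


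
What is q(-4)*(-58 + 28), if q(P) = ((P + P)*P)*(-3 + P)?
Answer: 6720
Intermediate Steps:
q(P) = 2*P²*(-3 + P) (q(P) = ((2*P)*P)*(-3 + P) = (2*P²)*(-3 + P) = 2*P²*(-3 + P))
q(-4)*(-58 + 28) = (2*(-4)²*(-3 - 4))*(-58 + 28) = (2*16*(-7))*(-30) = -224*(-30) = 6720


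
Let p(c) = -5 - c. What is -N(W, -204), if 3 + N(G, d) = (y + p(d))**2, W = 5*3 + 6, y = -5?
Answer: -37633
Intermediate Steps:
W = 21 (W = 15 + 6 = 21)
N(G, d) = -3 + (-10 - d)**2 (N(G, d) = -3 + (-5 + (-5 - d))**2 = -3 + (-10 - d)**2)
-N(W, -204) = -(-3 + (10 - 204)**2) = -(-3 + (-194)**2) = -(-3 + 37636) = -1*37633 = -37633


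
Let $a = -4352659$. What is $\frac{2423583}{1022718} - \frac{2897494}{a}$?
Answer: $\frac{4504116541963}{1483847569054} \approx 3.0354$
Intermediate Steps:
$\frac{2423583}{1022718} - \frac{2897494}{a} = \frac{2423583}{1022718} - \frac{2897494}{-4352659} = 2423583 \cdot \frac{1}{1022718} - - \frac{2897494}{4352659} = \frac{807861}{340906} + \frac{2897494}{4352659} = \frac{4504116541963}{1483847569054}$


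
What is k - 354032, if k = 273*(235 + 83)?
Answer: -267218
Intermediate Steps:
k = 86814 (k = 273*318 = 86814)
k - 354032 = 86814 - 354032 = -267218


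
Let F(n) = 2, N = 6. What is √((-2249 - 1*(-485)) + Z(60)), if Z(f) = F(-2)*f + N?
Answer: 3*I*√182 ≈ 40.472*I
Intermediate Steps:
Z(f) = 6 + 2*f (Z(f) = 2*f + 6 = 6 + 2*f)
√((-2249 - 1*(-485)) + Z(60)) = √((-2249 - 1*(-485)) + (6 + 2*60)) = √((-2249 + 485) + (6 + 120)) = √(-1764 + 126) = √(-1638) = 3*I*√182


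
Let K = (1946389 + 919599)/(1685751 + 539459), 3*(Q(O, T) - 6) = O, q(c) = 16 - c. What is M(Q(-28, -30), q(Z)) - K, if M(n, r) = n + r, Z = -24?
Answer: 118087568/3337815 ≈ 35.379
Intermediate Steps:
Q(O, T) = 6 + O/3
K = 1432994/1112605 (K = 2865988/2225210 = 2865988*(1/2225210) = 1432994/1112605 ≈ 1.2880)
M(Q(-28, -30), q(Z)) - K = ((6 + (⅓)*(-28)) + (16 - 1*(-24))) - 1*1432994/1112605 = ((6 - 28/3) + (16 + 24)) - 1432994/1112605 = (-10/3 + 40) - 1432994/1112605 = 110/3 - 1432994/1112605 = 118087568/3337815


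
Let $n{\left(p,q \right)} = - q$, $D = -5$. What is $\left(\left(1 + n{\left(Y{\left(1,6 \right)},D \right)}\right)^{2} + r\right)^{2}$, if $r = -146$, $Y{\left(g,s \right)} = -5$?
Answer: $12100$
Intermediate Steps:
$\left(\left(1 + n{\left(Y{\left(1,6 \right)},D \right)}\right)^{2} + r\right)^{2} = \left(\left(1 - -5\right)^{2} - 146\right)^{2} = \left(\left(1 + 5\right)^{2} - 146\right)^{2} = \left(6^{2} - 146\right)^{2} = \left(36 - 146\right)^{2} = \left(-110\right)^{2} = 12100$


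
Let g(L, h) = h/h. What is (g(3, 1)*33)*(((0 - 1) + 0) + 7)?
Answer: 198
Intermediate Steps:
g(L, h) = 1
(g(3, 1)*33)*(((0 - 1) + 0) + 7) = (1*33)*(((0 - 1) + 0) + 7) = 33*((-1 + 0) + 7) = 33*(-1 + 7) = 33*6 = 198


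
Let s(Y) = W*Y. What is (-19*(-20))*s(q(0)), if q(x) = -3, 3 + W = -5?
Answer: 9120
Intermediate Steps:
W = -8 (W = -3 - 5 = -8)
s(Y) = -8*Y
(-19*(-20))*s(q(0)) = (-19*(-20))*(-8*(-3)) = 380*24 = 9120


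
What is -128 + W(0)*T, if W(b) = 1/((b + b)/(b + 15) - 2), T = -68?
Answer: -94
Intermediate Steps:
W(b) = 1/(-2 + 2*b/(15 + b)) (W(b) = 1/((2*b)/(15 + b) - 2) = 1/(2*b/(15 + b) - 2) = 1/(-2 + 2*b/(15 + b)))
-128 + W(0)*T = -128 + (-1/2 - 1/30*0)*(-68) = -128 + (-1/2 + 0)*(-68) = -128 - 1/2*(-68) = -128 + 34 = -94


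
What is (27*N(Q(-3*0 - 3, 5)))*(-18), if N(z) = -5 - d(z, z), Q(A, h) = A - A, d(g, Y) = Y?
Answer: 2430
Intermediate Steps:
Q(A, h) = 0
N(z) = -5 - z
(27*N(Q(-3*0 - 3, 5)))*(-18) = (27*(-5 - 1*0))*(-18) = (27*(-5 + 0))*(-18) = (27*(-5))*(-18) = -135*(-18) = 2430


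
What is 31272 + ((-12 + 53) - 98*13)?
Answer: 30039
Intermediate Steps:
31272 + ((-12 + 53) - 98*13) = 31272 + (41 - 1274) = 31272 - 1233 = 30039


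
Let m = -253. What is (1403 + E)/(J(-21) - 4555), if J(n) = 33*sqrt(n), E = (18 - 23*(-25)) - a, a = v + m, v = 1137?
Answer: -2532580/10385447 - 18348*I*sqrt(21)/10385447 ≈ -0.24386 - 0.0080961*I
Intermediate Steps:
a = 884 (a = 1137 - 253 = 884)
E = -291 (E = (18 - 23*(-25)) - 1*884 = (18 + 575) - 884 = 593 - 884 = -291)
(1403 + E)/(J(-21) - 4555) = (1403 - 291)/(33*sqrt(-21) - 4555) = 1112/(33*(I*sqrt(21)) - 4555) = 1112/(33*I*sqrt(21) - 4555) = 1112/(-4555 + 33*I*sqrt(21))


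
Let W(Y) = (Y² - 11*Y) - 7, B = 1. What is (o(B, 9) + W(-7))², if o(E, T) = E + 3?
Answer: 15129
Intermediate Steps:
o(E, T) = 3 + E
W(Y) = -7 + Y² - 11*Y
(o(B, 9) + W(-7))² = ((3 + 1) + (-7 + (-7)² - 11*(-7)))² = (4 + (-7 + 49 + 77))² = (4 + 119)² = 123² = 15129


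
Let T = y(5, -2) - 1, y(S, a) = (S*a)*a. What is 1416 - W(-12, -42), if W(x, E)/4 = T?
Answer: 1340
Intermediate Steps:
y(S, a) = S*a**2
T = 19 (T = 5*(-2)**2 - 1 = 5*4 - 1 = 20 - 1 = 19)
W(x, E) = 76 (W(x, E) = 4*19 = 76)
1416 - W(-12, -42) = 1416 - 1*76 = 1416 - 76 = 1340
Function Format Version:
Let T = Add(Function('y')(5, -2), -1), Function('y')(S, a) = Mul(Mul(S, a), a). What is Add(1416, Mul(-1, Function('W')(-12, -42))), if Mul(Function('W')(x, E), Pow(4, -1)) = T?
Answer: 1340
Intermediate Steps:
Function('y')(S, a) = Mul(S, Pow(a, 2))
T = 19 (T = Add(Mul(5, Pow(-2, 2)), -1) = Add(Mul(5, 4), -1) = Add(20, -1) = 19)
Function('W')(x, E) = 76 (Function('W')(x, E) = Mul(4, 19) = 76)
Add(1416, Mul(-1, Function('W')(-12, -42))) = Add(1416, Mul(-1, 76)) = Add(1416, -76) = 1340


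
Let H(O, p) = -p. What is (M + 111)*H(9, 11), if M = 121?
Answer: -2552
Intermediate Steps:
(M + 111)*H(9, 11) = (121 + 111)*(-1*11) = 232*(-11) = -2552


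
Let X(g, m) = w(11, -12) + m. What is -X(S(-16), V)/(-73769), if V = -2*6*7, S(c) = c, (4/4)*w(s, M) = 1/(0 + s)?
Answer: -13/11429 ≈ -0.0011375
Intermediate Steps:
w(s, M) = 1/s (w(s, M) = 1/(0 + s) = 1/s)
V = -84 (V = -12*7 = -84)
X(g, m) = 1/11 + m
-X(S(-16), V)/(-73769) = -(1/11 - 84)/(-73769) = -(-923)*(-1)/(11*73769) = -1*13/11429 = -13/11429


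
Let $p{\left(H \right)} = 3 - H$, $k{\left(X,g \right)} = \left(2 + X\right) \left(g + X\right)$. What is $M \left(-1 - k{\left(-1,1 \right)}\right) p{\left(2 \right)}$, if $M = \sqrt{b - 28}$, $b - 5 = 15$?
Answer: $- 2 i \sqrt{2} \approx - 2.8284 i$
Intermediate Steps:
$b = 20$ ($b = 5 + 15 = 20$)
$k{\left(X,g \right)} = \left(2 + X\right) \left(X + g\right)$
$M = 2 i \sqrt{2}$ ($M = \sqrt{20 - 28} = \sqrt{-8} = 2 i \sqrt{2} \approx 2.8284 i$)
$M \left(-1 - k{\left(-1,1 \right)}\right) p{\left(2 \right)} = 2 i \sqrt{2} \left(-1 - \left(\left(-1\right)^{2} + 2 \left(-1\right) + 2 \cdot 1 - 1\right)\right) \left(3 - 2\right) = 2 i \sqrt{2} \left(-1 - \left(1 - 2 + 2 - 1\right)\right) \left(3 - 2\right) = 2 i \sqrt{2} \left(-1 - 0\right) 1 = 2 i \sqrt{2} \left(-1 + 0\right) 1 = 2 i \sqrt{2} \left(\left(-1\right) 1\right) = 2 i \sqrt{2} \left(-1\right) = - 2 i \sqrt{2}$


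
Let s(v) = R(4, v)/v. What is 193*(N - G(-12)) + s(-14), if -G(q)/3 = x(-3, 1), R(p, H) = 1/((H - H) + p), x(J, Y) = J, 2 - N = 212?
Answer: -2366953/56 ≈ -42267.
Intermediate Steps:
N = -210 (N = 2 - 1*212 = 2 - 212 = -210)
R(p, H) = 1/p (R(p, H) = 1/(0 + p) = 1/p)
s(v) = 1/(4*v)
G(q) = 9 (G(q) = -3*(-3) = 9)
193*(N - G(-12)) + s(-14) = 193*(-210 - 1*9) + (¼)/(-14) = 193*(-210 - 9) + (¼)*(-1/14) = 193*(-219) - 1/56 = -42267 - 1/56 = -2366953/56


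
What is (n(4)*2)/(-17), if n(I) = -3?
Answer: 6/17 ≈ 0.35294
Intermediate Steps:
(n(4)*2)/(-17) = -3*2/(-17) = -6*(-1/17) = 6/17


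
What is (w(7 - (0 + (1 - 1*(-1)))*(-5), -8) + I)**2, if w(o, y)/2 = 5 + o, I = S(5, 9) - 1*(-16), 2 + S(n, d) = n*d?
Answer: 10609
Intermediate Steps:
S(n, d) = -2 + d*n (S(n, d) = -2 + n*d = -2 + d*n)
I = 59 (I = (-2 + 9*5) - 1*(-16) = (-2 + 45) + 16 = 43 + 16 = 59)
w(o, y) = 10 + 2*o (w(o, y) = 2*(5 + o) = 10 + 2*o)
(w(7 - (0 + (1 - 1*(-1)))*(-5), -8) + I)**2 = ((10 + 2*(7 - (0 + (1 - 1*(-1)))*(-5))) + 59)**2 = ((10 + 2*(7 - (0 + (1 + 1))*(-5))) + 59)**2 = ((10 + 2*(7 - (0 + 2)*(-5))) + 59)**2 = ((10 + 2*(7 - 2*(-5))) + 59)**2 = ((10 + 2*(7 - 1*(-10))) + 59)**2 = ((10 + 2*(7 + 10)) + 59)**2 = ((10 + 2*17) + 59)**2 = ((10 + 34) + 59)**2 = (44 + 59)**2 = 103**2 = 10609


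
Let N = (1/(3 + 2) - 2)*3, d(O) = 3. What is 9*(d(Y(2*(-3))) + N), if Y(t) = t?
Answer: -108/5 ≈ -21.600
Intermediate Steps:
N = -27/5 (N = (1/5 - 2)*3 = (⅕ - 2)*3 = -9/5*3 = -27/5 ≈ -5.4000)
9*(d(Y(2*(-3))) + N) = 9*(3 - 27/5) = 9*(-12/5) = -108/5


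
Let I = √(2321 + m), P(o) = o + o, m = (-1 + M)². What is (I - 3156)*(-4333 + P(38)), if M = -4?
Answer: 13435092 - 4257*√2346 ≈ 1.3229e+7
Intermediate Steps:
m = 25 (m = (-1 - 4)² = (-5)² = 25)
P(o) = 2*o
I = √2346 (I = √(2321 + 25) = √2346 ≈ 48.436)
(I - 3156)*(-4333 + P(38)) = (√2346 - 3156)*(-4333 + 2*38) = (-3156 + √2346)*(-4333 + 76) = (-3156 + √2346)*(-4257) = 13435092 - 4257*√2346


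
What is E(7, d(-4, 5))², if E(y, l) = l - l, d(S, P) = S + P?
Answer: 0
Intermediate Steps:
d(S, P) = P + S
E(y, l) = 0
E(7, d(-4, 5))² = 0² = 0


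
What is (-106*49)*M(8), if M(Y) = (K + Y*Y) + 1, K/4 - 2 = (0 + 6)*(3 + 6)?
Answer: -1501066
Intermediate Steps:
K = 224 (K = 8 + 4*((0 + 6)*(3 + 6)) = 8 + 4*(6*9) = 8 + 4*54 = 8 + 216 = 224)
M(Y) = 225 + Y² (M(Y) = (224 + Y*Y) + 1 = (224 + Y²) + 1 = 225 + Y²)
(-106*49)*M(8) = (-106*49)*(225 + 8²) = -5194*(225 + 64) = -5194*289 = -1501066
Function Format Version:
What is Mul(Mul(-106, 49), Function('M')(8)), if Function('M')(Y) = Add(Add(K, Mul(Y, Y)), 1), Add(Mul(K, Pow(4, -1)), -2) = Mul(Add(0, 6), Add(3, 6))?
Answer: -1501066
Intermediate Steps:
K = 224 (K = Add(8, Mul(4, Mul(Add(0, 6), Add(3, 6)))) = Add(8, Mul(4, Mul(6, 9))) = Add(8, Mul(4, 54)) = Add(8, 216) = 224)
Function('M')(Y) = Add(225, Pow(Y, 2)) (Function('M')(Y) = Add(Add(224, Mul(Y, Y)), 1) = Add(Add(224, Pow(Y, 2)), 1) = Add(225, Pow(Y, 2)))
Mul(Mul(-106, 49), Function('M')(8)) = Mul(Mul(-106, 49), Add(225, Pow(8, 2))) = Mul(-5194, Add(225, 64)) = Mul(-5194, 289) = -1501066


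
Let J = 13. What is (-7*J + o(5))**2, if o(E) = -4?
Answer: 9025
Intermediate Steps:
(-7*J + o(5))**2 = (-7*13 - 4)**2 = (-91 - 4)**2 = (-95)**2 = 9025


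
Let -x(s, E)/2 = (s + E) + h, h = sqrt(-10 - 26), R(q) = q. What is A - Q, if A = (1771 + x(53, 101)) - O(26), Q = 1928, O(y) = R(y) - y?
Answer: -465 - 12*I ≈ -465.0 - 12.0*I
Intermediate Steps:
h = 6*I (h = sqrt(-36) = 6*I ≈ 6.0*I)
x(s, E) = -12*I - 2*E - 2*s (x(s, E) = -2*((s + E) + 6*I) = -2*((E + s) + 6*I) = -2*(E + s + 6*I) = -12*I - 2*E - 2*s)
O(y) = 0 (O(y) = y - y = 0)
A = 1463 - 12*I (A = (1771 + (-12*I - 2*101 - 2*53)) - 1*0 = (1771 + (-12*I - 202 - 106)) + 0 = (1771 + (-308 - 12*I)) + 0 = (1463 - 12*I) + 0 = 1463 - 12*I ≈ 1463.0 - 12.0*I)
A - Q = (1463 - 12*I) - 1*1928 = (1463 - 12*I) - 1928 = -465 - 12*I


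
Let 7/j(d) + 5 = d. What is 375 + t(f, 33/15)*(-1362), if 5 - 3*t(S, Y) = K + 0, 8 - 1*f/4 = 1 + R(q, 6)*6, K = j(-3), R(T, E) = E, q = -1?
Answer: -9169/4 ≈ -2292.3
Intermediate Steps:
j(d) = 7/(-5 + d)
K = -7/8 (K = 7/(-5 - 3) = 7/(-8) = 7*(-⅛) = -7/8 ≈ -0.87500)
f = -116 (f = 32 - 4*(1 + 6*6) = 32 - 4*(1 + 36) = 32 - 4*37 = 32 - 148 = -116)
t(S, Y) = 47/24 (t(S, Y) = 5/3 - (-7/8 + 0)/3 = 5/3 - ⅓*(-7/8) = 5/3 + 7/24 = 47/24)
375 + t(f, 33/15)*(-1362) = 375 + (47/24)*(-1362) = 375 - 10669/4 = -9169/4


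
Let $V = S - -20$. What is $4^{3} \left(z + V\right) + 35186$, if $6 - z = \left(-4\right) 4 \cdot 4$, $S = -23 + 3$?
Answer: $39666$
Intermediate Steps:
$S = -20$
$z = 70$ ($z = 6 - \left(-4\right) 4 \cdot 4 = 6 - \left(-16\right) 4 = 6 - -64 = 6 + 64 = 70$)
$V = 0$ ($V = -20 - -20 = -20 + 20 = 0$)
$4^{3} \left(z + V\right) + 35186 = 4^{3} \left(70 + 0\right) + 35186 = 64 \cdot 70 + 35186 = 4480 + 35186 = 39666$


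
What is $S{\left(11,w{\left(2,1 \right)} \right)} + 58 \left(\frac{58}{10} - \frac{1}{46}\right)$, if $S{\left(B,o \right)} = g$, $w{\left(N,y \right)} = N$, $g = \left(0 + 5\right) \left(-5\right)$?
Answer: $\frac{35666}{115} \approx 310.14$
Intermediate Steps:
$g = -25$ ($g = 5 \left(-5\right) = -25$)
$S{\left(B,o \right)} = -25$
$S{\left(11,w{\left(2,1 \right)} \right)} + 58 \left(\frac{58}{10} - \frac{1}{46}\right) = -25 + 58 \left(\frac{58}{10} - \frac{1}{46}\right) = -25 + 58 \left(58 \cdot \frac{1}{10} - \frac{1}{46}\right) = -25 + 58 \left(\frac{29}{5} - \frac{1}{46}\right) = -25 + 58 \cdot \frac{1329}{230} = -25 + \frac{38541}{115} = \frac{35666}{115}$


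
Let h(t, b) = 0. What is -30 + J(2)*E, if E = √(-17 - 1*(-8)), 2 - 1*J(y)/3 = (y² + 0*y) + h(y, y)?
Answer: -30 - 18*I ≈ -30.0 - 18.0*I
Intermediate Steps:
J(y) = 6 - 3*y² (J(y) = 6 - 3*((y² + 0*y) + 0) = 6 - 3*((y² + 0) + 0) = 6 - 3*(y² + 0) = 6 - 3*y²)
E = 3*I (E = √(-17 + 8) = √(-9) = 3*I ≈ 3.0*I)
-30 + J(2)*E = -30 + (6 - 3*2²)*(3*I) = -30 + (6 - 3*4)*(3*I) = -30 + (6 - 12)*(3*I) = -30 - 18*I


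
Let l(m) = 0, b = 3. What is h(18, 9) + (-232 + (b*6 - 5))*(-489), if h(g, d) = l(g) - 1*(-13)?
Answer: 107104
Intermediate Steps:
h(g, d) = 13 (h(g, d) = 0 - 1*(-13) = 0 + 13 = 13)
h(18, 9) + (-232 + (b*6 - 5))*(-489) = 13 + (-232 + (3*6 - 5))*(-489) = 13 + (-232 + (18 - 5))*(-489) = 13 + (-232 + 13)*(-489) = 13 - 219*(-489) = 13 + 107091 = 107104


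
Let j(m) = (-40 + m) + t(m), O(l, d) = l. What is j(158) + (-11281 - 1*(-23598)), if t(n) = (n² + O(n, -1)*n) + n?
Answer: 62521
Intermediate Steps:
t(n) = n + 2*n² (t(n) = (n² + n*n) + n = (n² + n²) + n = 2*n² + n = n + 2*n²)
j(m) = -40 + m + m*(1 + 2*m) (j(m) = (-40 + m) + m*(1 + 2*m) = -40 + m + m*(1 + 2*m))
j(158) + (-11281 - 1*(-23598)) = (-40 + 2*158 + 2*158²) + (-11281 - 1*(-23598)) = (-40 + 316 + 2*24964) + (-11281 + 23598) = (-40 + 316 + 49928) + 12317 = 50204 + 12317 = 62521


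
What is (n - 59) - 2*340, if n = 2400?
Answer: 1661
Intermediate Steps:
(n - 59) - 2*340 = (2400 - 59) - 2*340 = 2341 - 680 = 1661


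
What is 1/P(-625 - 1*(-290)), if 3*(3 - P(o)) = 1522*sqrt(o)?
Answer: 27/776022221 + 4566*I*sqrt(335)/776022221 ≈ 3.4793e-8 + 0.00010769*I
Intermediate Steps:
P(o) = 3 - 1522*sqrt(o)/3
1/P(-625 - 1*(-290)) = 1/(3 - 1522*sqrt(-625 - 1*(-290))/3) = 1/(3 - 1522*sqrt(-625 + 290)/3) = 1/(3 - 1522*I*sqrt(335)/3)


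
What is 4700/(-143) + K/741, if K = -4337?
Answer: -315607/8151 ≈ -38.720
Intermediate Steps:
4700/(-143) + K/741 = 4700/(-143) - 4337/741 = 4700*(-1/143) - 4337*1/741 = -4700/143 - 4337/741 = -315607/8151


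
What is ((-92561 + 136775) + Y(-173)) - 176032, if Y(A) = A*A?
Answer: -101889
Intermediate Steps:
Y(A) = A**2
((-92561 + 136775) + Y(-173)) - 176032 = ((-92561 + 136775) + (-173)**2) - 176032 = (44214 + 29929) - 176032 = 74143 - 176032 = -101889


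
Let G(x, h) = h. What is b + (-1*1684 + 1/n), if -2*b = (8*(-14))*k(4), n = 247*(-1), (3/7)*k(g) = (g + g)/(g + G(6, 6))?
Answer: -5851939/3705 ≈ -1579.5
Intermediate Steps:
k(g) = 14*g/(3*(6 + g)) (k(g) = 7*((g + g)/(g + 6))/3 = 7*((2*g)/(6 + g))/3 = 7*(2*g/(6 + g))/3 = 14*g/(3*(6 + g)))
n = -247
b = 1568/15 (b = -8*(-14)*(14/3)*4/(6 + 4)/2 = -(-56)*(14/3)*4/10 = -(-56)*(14/3)*4*(⅒) = -(-56)*28/15 = -½*(-3136/15) = 1568/15 ≈ 104.53)
b + (-1*1684 + 1/n) = 1568/15 + (-1*1684 + 1/(-247)) = 1568/15 + (-1684 - 1/247) = 1568/15 - 415949/247 = -5851939/3705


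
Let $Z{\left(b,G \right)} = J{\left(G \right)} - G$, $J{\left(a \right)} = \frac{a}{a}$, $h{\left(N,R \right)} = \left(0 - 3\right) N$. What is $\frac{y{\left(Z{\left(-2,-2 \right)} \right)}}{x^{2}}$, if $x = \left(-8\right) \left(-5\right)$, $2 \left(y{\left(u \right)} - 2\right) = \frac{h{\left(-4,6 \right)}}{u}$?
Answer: $\frac{1}{400} \approx 0.0025$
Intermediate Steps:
$h{\left(N,R \right)} = - 3 N$
$J{\left(a \right)} = 1$
$Z{\left(b,G \right)} = 1 - G$
$y{\left(u \right)} = 2 + \frac{6}{u}$ ($y{\left(u \right)} = 2 + \frac{\left(-3\right) \left(-4\right) \frac{1}{u}}{2} = 2 + \frac{12 \frac{1}{u}}{2} = 2 + \frac{6}{u}$)
$x = 40$
$\frac{y{\left(Z{\left(-2,-2 \right)} \right)}}{x^{2}} = \frac{2 + \frac{6}{1 - -2}}{40^{2}} = \frac{2 + \frac{6}{1 + 2}}{1600} = \left(2 + \frac{6}{3}\right) \frac{1}{1600} = \left(2 + 6 \cdot \frac{1}{3}\right) \frac{1}{1600} = \left(2 + 2\right) \frac{1}{1600} = 4 \cdot \frac{1}{1600} = \frac{1}{400}$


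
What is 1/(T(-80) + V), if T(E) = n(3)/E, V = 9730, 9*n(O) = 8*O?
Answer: 30/291899 ≈ 0.00010278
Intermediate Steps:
n(O) = 8*O/9 (n(O) = (8*O)/9 = 8*O/9)
T(E) = 8/(3*E) (T(E) = ((8/9)*3)/E = 8/(3*E))
1/(T(-80) + V) = 1/((8/3)/(-80) + 9730) = 1/((8/3)*(-1/80) + 9730) = 1/(-1/30 + 9730) = 1/(291899/30) = 30/291899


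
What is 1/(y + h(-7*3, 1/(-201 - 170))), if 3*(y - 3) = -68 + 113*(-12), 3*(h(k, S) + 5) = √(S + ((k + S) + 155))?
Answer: -20405/9725746 - √1152697/63217349 ≈ -0.0021150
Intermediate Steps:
h(k, S) = -5 + √(155 + k + 2*S)/3 (h(k, S) = -5 + √(S + ((k + S) + 155))/3 = -5 + √(S + ((S + k) + 155))/3 = -5 + √(S + (155 + S + k))/3 = -5 + √(155 + k + 2*S)/3)
y = -1415/3 (y = 3 + (-68 + 113*(-12))/3 = 3 + (-68 - 1356)/3 = 3 + (⅓)*(-1424) = 3 - 1424/3 = -1415/3 ≈ -471.67)
1/(y + h(-7*3, 1/(-201 - 170))) = 1/(-1415/3 + (-5 + √(155 - 7*3 + 2/(-201 - 170))/3)) = 1/(-1415/3 + (-5 + √(155 - 21 + 2/(-371))/3)) = 1/(-1415/3 + (-5 + √(155 - 21 + 2*(-1/371))/3)) = 1/(-1415/3 + (-5 + √(155 - 21 - 2/371)/3)) = 1/(-1415/3 + (-5 + √(49712/371)/3)) = 1/(-1415/3 + (-5 + (4*√1152697/371)/3)) = 1/(-1415/3 + (-5 + 4*√1152697/1113)) = 1/(-1430/3 + 4*√1152697/1113)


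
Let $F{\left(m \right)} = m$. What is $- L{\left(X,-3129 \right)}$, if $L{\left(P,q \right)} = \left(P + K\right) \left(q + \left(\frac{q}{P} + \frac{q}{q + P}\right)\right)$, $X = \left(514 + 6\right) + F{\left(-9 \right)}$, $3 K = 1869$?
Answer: $\frac{48513940335}{13651} \approx 3.5539 \cdot 10^{6}$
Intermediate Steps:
$K = 623$ ($K = \frac{1}{3} \cdot 1869 = 623$)
$X = 511$ ($X = \left(514 + 6\right) - 9 = 520 - 9 = 511$)
$L{\left(P,q \right)} = \left(623 + P\right) \left(q + \frac{q}{P} + \frac{q}{P + q}\right)$ ($L{\left(P,q \right)} = \left(P + 623\right) \left(q + \left(\frac{q}{P} + \frac{q}{q + P}\right)\right) = \left(623 + P\right) \left(q + \left(\frac{q}{P} + \frac{q}{P + q}\right)\right) = \left(623 + P\right) \left(q + \frac{q}{P} + \frac{q}{P + q}\right)$)
$- L{\left(X,-3129 \right)} = - \frac{\left(-3129\right) \left(511^{3} + 623 \left(-3129\right) + 625 \cdot 511^{2} + 1246 \cdot 511 - 3129 \cdot 511^{2} + 624 \cdot 511 \left(-3129\right)\right)}{511 \left(511 - 3129\right)} = - \frac{\left(-3129\right) \left(133432831 - 1949367 + 625 \cdot 261121 + 636706 - 817047609 - 997725456\right)}{511 \left(-2618\right)} = - \frac{\left(-3129\right) \left(-1\right) \left(133432831 - 1949367 + 163200625 + 636706 - 817047609 - 997725456\right)}{511 \cdot 2618} = - \frac{\left(-3129\right) \left(-1\right) \left(-1519452270\right)}{511 \cdot 2618} = \left(-1\right) \left(- \frac{48513940335}{13651}\right) = \frac{48513940335}{13651}$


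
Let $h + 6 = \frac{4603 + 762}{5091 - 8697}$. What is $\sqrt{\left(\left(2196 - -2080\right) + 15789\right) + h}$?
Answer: $\frac{\sqrt{260812564734}}{3606} \approx 141.62$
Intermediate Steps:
$h = - \frac{27001}{3606}$ ($h = -6 + \frac{4603 + 762}{5091 - 8697} = -6 + \frac{5365}{-3606} = -6 + 5365 \left(- \frac{1}{3606}\right) = -6 - \frac{5365}{3606} = - \frac{27001}{3606} \approx -7.4878$)
$\sqrt{\left(\left(2196 - -2080\right) + 15789\right) + h} = \sqrt{\left(\left(2196 - -2080\right) + 15789\right) - \frac{27001}{3606}} = \sqrt{\left(\left(2196 + 2080\right) + 15789\right) - \frac{27001}{3606}} = \sqrt{\left(4276 + 15789\right) - \frac{27001}{3606}} = \sqrt{20065 - \frac{27001}{3606}} = \sqrt{\frac{72327389}{3606}} = \frac{\sqrt{260812564734}}{3606}$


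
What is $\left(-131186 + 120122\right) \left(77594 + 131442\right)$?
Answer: $-2312774304$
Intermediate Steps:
$\left(-131186 + 120122\right) \left(77594 + 131442\right) = \left(-11064\right) 209036 = -2312774304$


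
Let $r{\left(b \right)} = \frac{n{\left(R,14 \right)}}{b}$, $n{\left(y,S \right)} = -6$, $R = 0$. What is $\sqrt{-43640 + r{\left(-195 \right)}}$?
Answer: $\frac{i \sqrt{184378870}}{65} \approx 208.9 i$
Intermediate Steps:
$r{\left(b \right)} = - \frac{6}{b}$
$\sqrt{-43640 + r{\left(-195 \right)}} = \sqrt{-43640 - \frac{6}{-195}} = \sqrt{-43640 - - \frac{2}{65}} = \sqrt{-43640 + \frac{2}{65}} = \sqrt{- \frac{2836598}{65}} = \frac{i \sqrt{184378870}}{65}$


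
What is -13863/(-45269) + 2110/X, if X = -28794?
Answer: 151826816/651737793 ≈ 0.23296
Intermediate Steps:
-13863/(-45269) + 2110/X = -13863/(-45269) + 2110/(-28794) = -13863*(-1/45269) + 2110*(-1/28794) = 13863/45269 - 1055/14397 = 151826816/651737793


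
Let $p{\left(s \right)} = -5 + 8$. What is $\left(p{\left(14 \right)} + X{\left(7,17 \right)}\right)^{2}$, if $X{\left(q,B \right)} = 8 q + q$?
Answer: $4356$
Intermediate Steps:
$p{\left(s \right)} = 3$
$X{\left(q,B \right)} = 9 q$
$\left(p{\left(14 \right)} + X{\left(7,17 \right)}\right)^{2} = \left(3 + 9 \cdot 7\right)^{2} = \left(3 + 63\right)^{2} = 66^{2} = 4356$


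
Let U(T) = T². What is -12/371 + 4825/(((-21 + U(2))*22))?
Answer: -1794563/138754 ≈ -12.933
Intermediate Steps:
-12/371 + 4825/(((-21 + U(2))*22)) = -12/371 + 4825/(((-21 + 2²)*22)) = -12*1/371 + 4825/(((-21 + 4)*22)) = -12/371 + 4825/((-17*22)) = -12/371 + 4825/(-374) = -12/371 + 4825*(-1/374) = -12/371 - 4825/374 = -1794563/138754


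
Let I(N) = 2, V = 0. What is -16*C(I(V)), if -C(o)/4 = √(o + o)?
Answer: 128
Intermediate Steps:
C(o) = -4*√2*√o (C(o) = -4*√(o + o) = -4*√2*√o)
-16*C(I(V)) = -(-64)*√2*√2 = -16*(-8) = 128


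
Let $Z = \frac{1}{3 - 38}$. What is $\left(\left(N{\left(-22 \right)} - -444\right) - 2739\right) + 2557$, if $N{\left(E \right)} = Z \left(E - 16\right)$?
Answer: $\frac{9208}{35} \approx 263.09$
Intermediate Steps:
$Z = - \frac{1}{35}$ ($Z = \frac{1}{-35} = - \frac{1}{35} \approx -0.028571$)
$N{\left(E \right)} = \frac{16}{35} - \frac{E}{35}$ ($N{\left(E \right)} = - \frac{E - 16}{35} = - \frac{-16 + E}{35} = \frac{16}{35} - \frac{E}{35}$)
$\left(\left(N{\left(-22 \right)} - -444\right) - 2739\right) + 2557 = \left(\left(\left(\frac{16}{35} - - \frac{22}{35}\right) - -444\right) - 2739\right) + 2557 = \left(\left(\left(\frac{16}{35} + \frac{22}{35}\right) + 444\right) - 2739\right) + 2557 = \left(\left(\frac{38}{35} + 444\right) - 2739\right) + 2557 = \left(\frac{15578}{35} - 2739\right) + 2557 = - \frac{80287}{35} + 2557 = \frac{9208}{35}$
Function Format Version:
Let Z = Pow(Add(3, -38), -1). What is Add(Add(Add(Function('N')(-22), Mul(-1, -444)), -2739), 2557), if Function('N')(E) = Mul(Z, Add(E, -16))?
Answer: Rational(9208, 35) ≈ 263.09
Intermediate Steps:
Z = Rational(-1, 35) (Z = Pow(-35, -1) = Rational(-1, 35) ≈ -0.028571)
Function('N')(E) = Add(Rational(16, 35), Mul(Rational(-1, 35), E)) (Function('N')(E) = Mul(Rational(-1, 35), Add(E, -16)) = Mul(Rational(-1, 35), Add(-16, E)) = Add(Rational(16, 35), Mul(Rational(-1, 35), E)))
Add(Add(Add(Function('N')(-22), Mul(-1, -444)), -2739), 2557) = Add(Add(Add(Add(Rational(16, 35), Mul(Rational(-1, 35), -22)), Mul(-1, -444)), -2739), 2557) = Add(Add(Add(Add(Rational(16, 35), Rational(22, 35)), 444), -2739), 2557) = Add(Add(Add(Rational(38, 35), 444), -2739), 2557) = Add(Add(Rational(15578, 35), -2739), 2557) = Add(Rational(-80287, 35), 2557) = Rational(9208, 35)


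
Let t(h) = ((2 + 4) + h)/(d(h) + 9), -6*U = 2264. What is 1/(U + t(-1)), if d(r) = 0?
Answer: -9/3391 ≈ -0.0026541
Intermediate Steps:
U = -1132/3 (U = -⅙*2264 = -1132/3 ≈ -377.33)
t(h) = ⅔ + h/9 (t(h) = ((2 + 4) + h)/(0 + 9) = (6 + h)/9 = (6 + h)*(⅑) = ⅔ + h/9)
1/(U + t(-1)) = 1/(-1132/3 + (⅔ + (⅑)*(-1))) = 1/(-1132/3 + (⅔ - ⅑)) = 1/(-1132/3 + 5/9) = 1/(-3391/9) = -9/3391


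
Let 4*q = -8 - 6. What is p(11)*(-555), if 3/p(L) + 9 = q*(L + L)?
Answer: 1665/86 ≈ 19.360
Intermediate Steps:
q = -7/2 (q = (-8 - 6)/4 = (¼)*(-14) = -7/2 ≈ -3.5000)
p(L) = 3/(-9 - 7*L) (p(L) = 3/(-9 - 7*(L + L)/2) = 3/(-9 - 7*L))
p(11)*(-555) = (3/(-9 - 7*11))*(-555) = (3/(-9 - 77))*(-555) = (3/(-86))*(-555) = (3*(-1/86))*(-555) = -3/86*(-555) = 1665/86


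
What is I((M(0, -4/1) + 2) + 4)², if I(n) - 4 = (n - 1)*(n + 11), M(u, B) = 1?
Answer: 12544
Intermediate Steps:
I(n) = 4 + (-1 + n)*(11 + n) (I(n) = 4 + (n - 1)*(n + 11) = 4 + (-1 + n)*(11 + n))
I((M(0, -4/1) + 2) + 4)² = (-7 + ((1 + 2) + 4)² + 10*((1 + 2) + 4))² = (-7 + (3 + 4)² + 10*(3 + 4))² = (-7 + 7² + 10*7)² = (-7 + 49 + 70)² = 112² = 12544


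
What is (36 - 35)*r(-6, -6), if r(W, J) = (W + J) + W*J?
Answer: 24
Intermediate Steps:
r(W, J) = J + W + J*W (r(W, J) = (J + W) + J*W = J + W + J*W)
(36 - 35)*r(-6, -6) = (36 - 35)*(-6 - 6 - 6*(-6)) = 1*(-6 - 6 + 36) = 1*24 = 24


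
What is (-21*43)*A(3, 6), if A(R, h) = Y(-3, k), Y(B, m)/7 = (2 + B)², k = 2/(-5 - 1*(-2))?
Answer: -6321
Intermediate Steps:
k = -⅔ (k = 2/(-5 + 2) = 2/(-3) = 2*(-⅓) = -⅔ ≈ -0.66667)
Y(B, m) = 7*(2 + B)²
A(R, h) = 7 (A(R, h) = 7*(2 - 3)² = 7*(-1)² = 7*1 = 7)
(-21*43)*A(3, 6) = -21*43*7 = -903*7 = -6321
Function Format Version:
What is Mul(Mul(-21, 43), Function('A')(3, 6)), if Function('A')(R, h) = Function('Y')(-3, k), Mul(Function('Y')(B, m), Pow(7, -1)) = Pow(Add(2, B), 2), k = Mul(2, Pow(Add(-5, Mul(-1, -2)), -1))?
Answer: -6321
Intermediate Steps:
k = Rational(-2, 3) (k = Mul(2, Pow(Add(-5, 2), -1)) = Mul(2, Pow(-3, -1)) = Mul(2, Rational(-1, 3)) = Rational(-2, 3) ≈ -0.66667)
Function('Y')(B, m) = Mul(7, Pow(Add(2, B), 2))
Function('A')(R, h) = 7 (Function('A')(R, h) = Mul(7, Pow(Add(2, -3), 2)) = Mul(7, Pow(-1, 2)) = Mul(7, 1) = 7)
Mul(Mul(-21, 43), Function('A')(3, 6)) = Mul(Mul(-21, 43), 7) = Mul(-903, 7) = -6321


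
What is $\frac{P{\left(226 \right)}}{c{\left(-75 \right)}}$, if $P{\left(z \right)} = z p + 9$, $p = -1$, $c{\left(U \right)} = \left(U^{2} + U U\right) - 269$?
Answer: $- \frac{217}{10981} \approx -0.019761$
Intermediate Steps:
$c{\left(U \right)} = -269 + 2 U^{2}$ ($c{\left(U \right)} = \left(U^{2} + U^{2}\right) - 269 = 2 U^{2} - 269 = -269 + 2 U^{2}$)
$P{\left(z \right)} = 9 - z$ ($P{\left(z \right)} = z \left(-1\right) + 9 = - z + 9 = 9 - z$)
$\frac{P{\left(226 \right)}}{c{\left(-75 \right)}} = \frac{9 - 226}{-269 + 2 \left(-75\right)^{2}} = \frac{9 - 226}{-269 + 2 \cdot 5625} = - \frac{217}{-269 + 11250} = - \frac{217}{10981}$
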